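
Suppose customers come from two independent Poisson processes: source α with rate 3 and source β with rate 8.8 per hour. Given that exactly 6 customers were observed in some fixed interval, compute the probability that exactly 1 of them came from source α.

0.3519

Given the total, each event is independently from source α with probability p = λ_α/(λ_α+λ_β) = 3/11.8 ≈ 0.2542.
So K ~ Binomial(6, 3/11.8): P(K = 1) = C(6,1) · (3/11.8)^1 · (8.8/11.8)^5 ≈ 0.3519.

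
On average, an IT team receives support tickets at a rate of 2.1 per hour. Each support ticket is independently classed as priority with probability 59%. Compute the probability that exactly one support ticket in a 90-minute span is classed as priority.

Thinning: the support tickets that are classed as priority themselves form a Poisson process with rate 0.59 × 2.1 = 1.239 per hour.
Over the interval, μ = 1.239 × 1.5 = 1.8585 (a 90-minute span = 1.5 hours).
P(N = 1) = e^(−1.8585) · 1.8585^1/1! ≈ 0.2898.

0.2898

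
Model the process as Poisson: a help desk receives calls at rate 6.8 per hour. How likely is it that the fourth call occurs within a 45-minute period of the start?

0.7487

Over the interval, μ = 6.8 × 0.75 = 5.1 (a 45-minute period = 0.75 hours).
The fourth arrival falls in the interval iff at least 4 events occur there: P(S_4 ≤ t) = P(N ≥ 4) = 1 − P(N ≤ 3) ≈ 0.7487.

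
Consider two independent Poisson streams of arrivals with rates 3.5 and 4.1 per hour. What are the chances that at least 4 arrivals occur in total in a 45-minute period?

Independent Poisson processes superpose: combined rate λ = 3.5 + 4.1 = 7.6 per hour.
Over the interval, μ = 7.6 × 0.75 = 5.7 (a 45-minute period = 0.75 hours).
P(N ≥ 4) = 1 − P(N ≤ 3) ≈ 0.8200.

0.8200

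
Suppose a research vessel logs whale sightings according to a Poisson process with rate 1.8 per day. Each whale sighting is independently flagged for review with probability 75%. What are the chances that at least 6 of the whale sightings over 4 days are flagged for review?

Thinning: the whale sightings that are flagged for review themselves form a Poisson process with rate 0.75 × 1.8 = 1.35 per day.
Over the interval, μ = 1.35 × 4 = 5.4 (4 days).
P(N ≥ 6) = 1 − P(N ≤ 5) ≈ 0.4539.

0.4539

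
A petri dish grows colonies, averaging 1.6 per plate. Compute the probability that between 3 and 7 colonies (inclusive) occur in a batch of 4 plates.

0.6410

Over the interval, μ = 1.6 × 4 = 6.4 (a batch of 4 plates = 4 plates).
P(3 ≤ N ≤ 7) = Σ_{j=3}^{7} e^(−6.4) · 6.4^j/j! ≈ 0.6410.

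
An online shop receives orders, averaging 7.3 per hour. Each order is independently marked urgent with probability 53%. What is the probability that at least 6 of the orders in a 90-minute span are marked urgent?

0.5223

Thinning: the orders that are marked urgent themselves form a Poisson process with rate 0.53 × 7.3 = 3.869 per hour.
Over the interval, μ = 3.869 × 1.5 = 5.8035 (a 90-minute span = 1.5 hours).
P(N ≥ 6) = 1 − P(N ≤ 5) ≈ 0.5223.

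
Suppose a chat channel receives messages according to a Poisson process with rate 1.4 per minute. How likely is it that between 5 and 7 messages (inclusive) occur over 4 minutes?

Over the interval, μ = 1.4 × 4 = 5.6 (4 minutes).
P(5 ≤ N ≤ 7) = Σ_{j=5}^{7} e^(−5.6) · 5.6^j/j! ≈ 0.4548.

0.4548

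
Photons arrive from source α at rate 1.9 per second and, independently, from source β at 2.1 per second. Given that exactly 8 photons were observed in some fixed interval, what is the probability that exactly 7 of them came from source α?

0.0229

Given the total, each event is independently from source α with probability p = λ_α/(λ_α+λ_β) = 1.9/4 = 0.4750.
So K ~ Binomial(8, 1.9/4): P(K = 7) = C(8,7) · (1.9/4)^7 · (2.1/4)^1 ≈ 0.0229.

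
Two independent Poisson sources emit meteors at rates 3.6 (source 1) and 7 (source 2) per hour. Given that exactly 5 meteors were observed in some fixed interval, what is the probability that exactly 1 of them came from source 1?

0.3230

Given the total, each event is independently from source 1 with probability p = λ_1/(λ_1+λ_2) = 3.6/10.6 ≈ 0.3396.
So K ~ Binomial(5, 3.6/10.6): P(K = 1) = C(5,1) · (3.6/10.6)^1 · (7/10.6)^4 ≈ 0.3230.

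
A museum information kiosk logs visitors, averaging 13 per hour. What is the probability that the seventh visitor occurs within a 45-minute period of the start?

0.8533

Over the interval, μ = 13 × 0.75 = 9.75 (a 45-minute period = 0.75 hours).
The seventh arrival falls in the interval iff at least 7 events occur there: P(S_7 ≤ t) = P(N ≥ 7) = 1 − P(N ≤ 6) ≈ 0.8533.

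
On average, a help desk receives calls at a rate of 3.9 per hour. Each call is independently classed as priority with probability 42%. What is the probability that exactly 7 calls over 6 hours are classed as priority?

0.0948

Thinning: the calls that are classed as priority themselves form a Poisson process with rate 0.42 × 3.9 = 1.638 per hour.
Over the interval, μ = 1.638 × 6 = 9.828 (6 hours).
P(N = 7) = e^(−9.828) · 9.828^7/7! ≈ 0.0948.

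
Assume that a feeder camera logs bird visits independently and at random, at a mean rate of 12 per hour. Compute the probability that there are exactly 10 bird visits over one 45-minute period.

0.1186

Over the interval, μ = 12 × 0.75 = 9 (a 45-minute period = 0.75 hours).
P(N = 10) = e^(−μ) μ^10/10! = e^(−9) · 9^10/3628800 ≈ 0.1186.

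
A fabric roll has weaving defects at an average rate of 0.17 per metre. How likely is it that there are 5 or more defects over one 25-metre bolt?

Over the interval, μ = 0.17 × 25 = 4.25 (a 25-metre bolt = 25 metres).
P(N ≥ 5) = 1 − P(N ≤ 4) = 1 − Σ_{j=0}^{4} e^(−μ) μ^j/j! ≈ 0.4199.

0.4199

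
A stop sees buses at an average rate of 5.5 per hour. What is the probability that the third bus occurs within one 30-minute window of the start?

Over the interval, μ = 5.5 × 0.5 = 2.75 (a 30-minute window = 0.5 hours).
The third arrival falls in the interval iff at least 3 events occur there: P(S_3 ≤ t) = P(N ≥ 3) = 1 − P(N ≤ 2) ≈ 0.5185.

0.5185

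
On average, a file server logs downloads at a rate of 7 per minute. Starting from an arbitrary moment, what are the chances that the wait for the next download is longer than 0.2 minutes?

The wait for the next event is exponential with rate λ = 7 per minute.
P(T > 0.2) = e^(−λt) = e^(−7 × 0.2) = e^(−1.4) ≈ 0.2466.

0.2466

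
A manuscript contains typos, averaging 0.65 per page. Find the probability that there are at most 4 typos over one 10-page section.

Over the interval, μ = 0.65 × 10 = 6.5 (a 10-page section = 10 pages).
P(N ≤ 4) = Σ_{j=0}^{4} e^(−μ) μ^j/j! ≈ 0.2237.

0.2237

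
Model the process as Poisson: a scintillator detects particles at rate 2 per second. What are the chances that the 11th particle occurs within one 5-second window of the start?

0.4170

Over the interval, μ = 2 × 5 = 10 (a 5-second window = 5 seconds).
The 11th arrival falls in the interval iff at least 11 events occur there: P(S_11 ≤ t) = P(N ≥ 11) = 1 − P(N ≤ 10) ≈ 0.4170.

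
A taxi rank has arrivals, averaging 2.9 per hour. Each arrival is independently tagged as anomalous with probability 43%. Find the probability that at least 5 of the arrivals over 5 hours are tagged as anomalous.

Thinning: the arrivals that are tagged as anomalous themselves form a Poisson process with rate 0.43 × 2.9 = 1.247 per hour.
Over the interval, μ = 1.247 × 5 = 6.235 (5 hours).
P(N ≥ 5) = 1 − P(N ≤ 4) ≈ 0.7452.

0.7452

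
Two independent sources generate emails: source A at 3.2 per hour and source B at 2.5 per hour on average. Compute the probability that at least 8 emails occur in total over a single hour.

Independent Poisson processes superpose: combined rate λ = 3.2 + 2.5 = 5.7 per hour.
So μ = 5.7.
P(N ≥ 8) = 1 − P(N ≤ 7) ≈ 0.2159.

0.2159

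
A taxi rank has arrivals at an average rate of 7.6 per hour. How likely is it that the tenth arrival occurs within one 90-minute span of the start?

Over the interval, μ = 7.6 × 1.5 = 11.4 (a 90-minute span = 1.5 hours).
The tenth arrival falls in the interval iff at least 10 events occur there: P(S_10 ≤ t) = P(N ≥ 10) = 1 − P(N ≤ 9) ≈ 0.7013.

0.7013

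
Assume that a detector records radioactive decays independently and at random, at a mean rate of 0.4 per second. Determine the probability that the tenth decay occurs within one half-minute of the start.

Over the interval, μ = 0.4 × 30 = 12 (a half-minute = 30 seconds).
The tenth arrival falls in the interval iff at least 10 events occur there: P(S_10 ≤ t) = P(N ≥ 10) = 1 − P(N ≤ 9) ≈ 0.7576.

0.7576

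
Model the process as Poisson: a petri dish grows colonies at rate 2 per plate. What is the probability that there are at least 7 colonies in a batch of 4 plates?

Over the interval, μ = 2 × 4 = 8 (a batch of 4 plates = 4 plates).
P(N ≥ 7) = 1 − P(N ≤ 6) = 1 − Σ_{j=0}^{6} e^(−μ) μ^j/j! ≈ 0.6866.

0.6866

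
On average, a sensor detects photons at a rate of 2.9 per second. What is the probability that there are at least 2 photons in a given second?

With mean μ = 2.9 per second,
P(N ≥ 2) = 1 − P(N ≤ 1) = 1 − Σ_{j=0}^{1} e^(−μ) μ^j/j! ≈ 0.7854.

0.7854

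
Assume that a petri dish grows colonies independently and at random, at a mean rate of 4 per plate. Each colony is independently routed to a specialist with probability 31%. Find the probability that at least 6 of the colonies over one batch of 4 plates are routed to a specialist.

Thinning: the colonies that are routed to a specialist themselves form a Poisson process with rate 0.31 × 4 = 1.24 per plate.
Over the interval, μ = 1.24 × 4 = 4.96 (a batch of 4 plates = 4 plates).
P(N ≥ 6) = 1 − P(N ≤ 5) ≈ 0.3770.

0.3770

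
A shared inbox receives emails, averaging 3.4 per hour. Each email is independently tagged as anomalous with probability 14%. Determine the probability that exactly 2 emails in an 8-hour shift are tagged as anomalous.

0.1609

Thinning: the emails that are tagged as anomalous themselves form a Poisson process with rate 0.14 × 3.4 = 0.476 per hour.
Over the interval, μ = 0.476 × 8 = 3.808 (an 8-hour shift = 8 hours).
P(N = 2) = e^(−3.808) · 3.808^2/2! ≈ 0.1609.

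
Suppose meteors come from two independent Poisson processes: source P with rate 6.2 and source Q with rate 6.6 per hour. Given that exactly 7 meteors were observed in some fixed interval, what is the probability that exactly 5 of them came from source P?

Given the total, each event is independently from source P with probability p = λ_P/(λ_P+λ_Q) = 6.2/12.8 ≈ 0.4844.
So K ~ Binomial(7, 6.2/12.8): P(K = 5) = C(7,5) · (6.2/12.8)^5 · (6.6/12.8)^2 ≈ 0.1489.

0.1489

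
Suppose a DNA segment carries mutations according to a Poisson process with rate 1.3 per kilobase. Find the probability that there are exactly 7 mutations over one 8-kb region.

Over the interval, μ = 1.3 × 8 = 10.4 (an 8-kb region = 8 kilobases).
P(N = 7) = e^(−μ) μ^7/7! = e^(−10.4) · 10.4^7/5040 ≈ 0.0795.

0.0795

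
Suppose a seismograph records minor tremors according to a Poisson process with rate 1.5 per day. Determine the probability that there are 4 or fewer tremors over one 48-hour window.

Over the interval, μ = 1.5 × 2 = 3 (a 48-hour window = 2 days).
P(N ≤ 4) = Σ_{j=0}^{4} e^(−μ) μ^j/j! ≈ 0.8153.

0.8153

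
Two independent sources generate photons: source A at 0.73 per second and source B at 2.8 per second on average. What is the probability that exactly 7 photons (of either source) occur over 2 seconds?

Independent Poisson processes superpose: combined rate λ = 0.73 + 2.8 = 3.53 per second.
Over the interval, μ = 3.53 × 2 = 7.06 (2 seconds).
P(N = 7) = e^(−7.06) · 7.06^7/7! ≈ 0.1490.

0.1490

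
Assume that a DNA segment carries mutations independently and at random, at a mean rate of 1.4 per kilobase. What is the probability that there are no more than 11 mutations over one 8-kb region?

Over the interval, μ = 1.4 × 8 = 11.2 (an 8-kb region = 8 kilobases).
P(N ≤ 11) = Σ_{j=0}^{11} e^(−μ) μ^j/j! ≈ 0.5554.

0.5554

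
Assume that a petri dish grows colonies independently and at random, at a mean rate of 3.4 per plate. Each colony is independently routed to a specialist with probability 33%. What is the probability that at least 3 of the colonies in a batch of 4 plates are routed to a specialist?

Thinning: the colonies that are routed to a specialist themselves form a Poisson process with rate 0.33 × 3.4 = 1.122 per plate.
Over the interval, μ = 1.122 × 4 = 4.488 (a batch of 4 plates = 4 plates).
P(N ≥ 3) = 1 − P(N ≤ 2) ≈ 0.8251.

0.8251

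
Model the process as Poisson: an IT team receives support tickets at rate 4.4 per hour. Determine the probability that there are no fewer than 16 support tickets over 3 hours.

Over the interval, μ = 4.4 × 3 = 13.2 (3 hours).
P(N ≥ 16) = 1 − P(N ≤ 15) = 1 − Σ_{j=0}^{15} e^(−μ) μ^j/j! ≈ 0.2544.

0.2544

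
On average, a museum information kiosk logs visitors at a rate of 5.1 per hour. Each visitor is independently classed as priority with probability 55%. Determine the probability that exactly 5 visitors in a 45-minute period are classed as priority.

Thinning: the visitors that are classed as priority themselves form a Poisson process with rate 0.55 × 5.1 = 2.805 per hour.
Over the interval, μ = 2.805 × 0.75 = 2.10375 (a 45-minute period = 0.75 hours).
P(N = 5) = e^(−2.10375) · 2.10375^5/5! ≈ 0.0419.

0.0419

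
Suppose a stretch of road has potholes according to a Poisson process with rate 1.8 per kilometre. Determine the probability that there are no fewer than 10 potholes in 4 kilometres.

0.1904

Over the interval, μ = 1.8 × 4 = 7.2 (4 kilometres).
P(N ≥ 10) = 1 − P(N ≤ 9) = 1 − Σ_{j=0}^{9} e^(−μ) μ^j/j! ≈ 0.1904.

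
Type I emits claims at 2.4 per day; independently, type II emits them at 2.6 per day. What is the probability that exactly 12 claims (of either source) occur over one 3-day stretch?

0.0829

Independent Poisson processes superpose: combined rate λ = 2.4 + 2.6 = 5 per day.
Over the interval, μ = 5 × 3 = 15 (a 3-day stretch = 3 days).
P(N = 12) = e^(−15) · 15^12/12! ≈ 0.0829.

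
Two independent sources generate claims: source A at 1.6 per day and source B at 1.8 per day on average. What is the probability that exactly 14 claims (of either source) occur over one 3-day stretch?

Independent Poisson processes superpose: combined rate λ = 1.6 + 1.8 = 3.4 per day.
Over the interval, μ = 3.4 × 3 = 10.2 (a 3-day stretch = 3 days).
P(N = 14) = e^(−10.2) · 10.2^14/14! ≈ 0.0563.

0.0563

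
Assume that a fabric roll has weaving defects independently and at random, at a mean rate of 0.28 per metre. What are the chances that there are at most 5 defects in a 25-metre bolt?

Over the interval, μ = 0.28 × 25 = 7 (a 25-metre bolt = 25 metres).
P(N ≤ 5) = Σ_{j=0}^{5} e^(−μ) μ^j/j! ≈ 0.3007.

0.3007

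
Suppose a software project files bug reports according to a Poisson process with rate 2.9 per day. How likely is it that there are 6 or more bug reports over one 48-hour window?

0.5217

Over the interval, μ = 2.9 × 2 = 5.8 (a 48-hour window = 2 days).
P(N ≥ 6) = 1 − P(N ≤ 5) = 1 − Σ_{j=0}^{5} e^(−μ) μ^j/j! ≈ 0.5217.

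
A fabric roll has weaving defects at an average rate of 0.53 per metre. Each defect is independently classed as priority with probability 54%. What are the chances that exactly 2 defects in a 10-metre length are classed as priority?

0.2341

Thinning: the defects that are classed as priority themselves form a Poisson process with rate 0.54 × 0.53 = 0.2862 per metre.
Over the interval, μ = 0.2862 × 10 = 2.862 (a 10-metre length = 10 metres).
P(N = 2) = e^(−2.862) · 2.862^2/2! ≈ 0.2341.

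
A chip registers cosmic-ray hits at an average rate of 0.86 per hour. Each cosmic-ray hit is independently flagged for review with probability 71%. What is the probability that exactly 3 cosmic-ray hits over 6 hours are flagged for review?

0.2101

Thinning: the cosmic-ray hits that are flagged for review themselves form a Poisson process with rate 0.71 × 0.86 = 0.6106 per hour.
Over the interval, μ = 0.6106 × 6 = 3.6636 (6 hours).
P(N = 3) = e^(−3.6636) · 3.6636^3/3! ≈ 0.2101.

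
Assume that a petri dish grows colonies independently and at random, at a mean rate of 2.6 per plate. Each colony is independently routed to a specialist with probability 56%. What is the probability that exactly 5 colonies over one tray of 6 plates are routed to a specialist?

0.0681

Thinning: the colonies that are routed to a specialist themselves form a Poisson process with rate 0.56 × 2.6 = 1.456 per plate.
Over the interval, μ = 1.456 × 6 = 8.736 (a tray of 6 plates = 6 plates).
P(N = 5) = e^(−8.736) · 8.736^5/5! ≈ 0.0681.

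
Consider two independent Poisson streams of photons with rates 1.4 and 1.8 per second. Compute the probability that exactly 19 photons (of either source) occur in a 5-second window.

Independent Poisson processes superpose: combined rate λ = 1.4 + 1.8 = 3.2 per second.
Over the interval, μ = 3.2 × 5 = 16 (a 5-second window = 5 seconds).
P(N = 19) = e^(−16) · 16^19/19! ≈ 0.0699.

0.0699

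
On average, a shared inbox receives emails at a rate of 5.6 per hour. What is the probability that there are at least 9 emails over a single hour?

0.1143

With mean μ = 5.6 per hour,
P(N ≥ 9) = 1 − P(N ≤ 8) = 1 − Σ_{j=0}^{8} e^(−μ) μ^j/j! ≈ 0.1143.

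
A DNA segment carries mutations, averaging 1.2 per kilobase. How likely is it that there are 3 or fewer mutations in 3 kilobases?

0.5152

Over the interval, μ = 1.2 × 3 = 3.6 (3 kilobases).
P(N ≤ 3) = Σ_{j=0}^{3} e^(−μ) μ^j/j! ≈ 0.5152.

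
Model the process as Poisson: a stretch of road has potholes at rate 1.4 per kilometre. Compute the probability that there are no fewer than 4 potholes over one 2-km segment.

0.3081

Over the interval, μ = 1.4 × 2 = 2.8 (a 2-km segment = 2 kilometres).
P(N ≥ 4) = 1 − P(N ≤ 3) = 1 − Σ_{j=0}^{3} e^(−μ) μ^j/j! ≈ 0.3081.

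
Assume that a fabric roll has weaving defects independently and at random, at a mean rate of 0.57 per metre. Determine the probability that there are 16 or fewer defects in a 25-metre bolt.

0.7339

Over the interval, μ = 0.57 × 25 = 14.25 (a 25-metre bolt = 25 metres).
P(N ≤ 16) = Σ_{j=0}^{16} e^(−μ) μ^j/j! ≈ 0.7339.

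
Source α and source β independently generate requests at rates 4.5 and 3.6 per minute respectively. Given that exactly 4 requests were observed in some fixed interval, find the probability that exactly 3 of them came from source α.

0.3048

Given the total, each event is independently from source α with probability p = λ_α/(λ_α+λ_β) = 4.5/8.1 ≈ 0.5556.
So K ~ Binomial(4, 4.5/8.1): P(K = 3) = C(4,3) · (4.5/8.1)^3 · (3.6/8.1)^1 ≈ 0.3048.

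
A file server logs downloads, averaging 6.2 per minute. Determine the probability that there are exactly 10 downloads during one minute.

With mean μ = 6.2 per minute,
P(N = 10) = e^(−μ) μ^10/10! = e^(−6.2) · 6.2^10/3628800 ≈ 0.0469.

0.0469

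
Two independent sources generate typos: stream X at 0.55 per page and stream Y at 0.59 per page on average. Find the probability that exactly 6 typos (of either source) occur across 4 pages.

0.1306

Independent Poisson processes superpose: combined rate λ = 0.55 + 0.59 = 1.14 per page.
Over the interval, μ = 1.14 × 4 = 4.56 (4 pages).
P(N = 6) = e^(−4.56) · 4.56^6/6! ≈ 0.1306.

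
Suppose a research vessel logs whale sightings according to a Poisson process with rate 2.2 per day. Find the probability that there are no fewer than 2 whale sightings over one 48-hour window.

Over the interval, μ = 2.2 × 2 = 4.4 (a 48-hour window = 2 days).
P(N ≥ 2) = 1 − P(N ≤ 1) = 1 − Σ_{j=0}^{1} e^(−μ) μ^j/j! ≈ 0.9337.

0.9337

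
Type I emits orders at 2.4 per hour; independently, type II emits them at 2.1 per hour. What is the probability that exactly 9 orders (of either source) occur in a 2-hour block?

0.1318

Independent Poisson processes superpose: combined rate λ = 2.4 + 2.1 = 4.5 per hour.
Over the interval, μ = 4.5 × 2 = 9 (a 2-hour block = 2 hours).
P(N = 9) = e^(−9) · 9^9/9! ≈ 0.1318.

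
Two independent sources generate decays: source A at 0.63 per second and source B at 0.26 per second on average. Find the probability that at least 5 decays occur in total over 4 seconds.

0.2859

Independent Poisson processes superpose: combined rate λ = 0.63 + 0.26 = 0.89 per second.
Over the interval, μ = 0.89 × 4 = 3.56 (4 seconds).
P(N ≥ 5) = 1 − P(N ≤ 4) ≈ 0.2859.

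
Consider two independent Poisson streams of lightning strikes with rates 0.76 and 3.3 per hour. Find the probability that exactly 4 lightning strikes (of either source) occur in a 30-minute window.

Independent Poisson processes superpose: combined rate λ = 0.76 + 3.3 = 4.06 per hour.
Over the interval, μ = 4.06 × 0.5 = 2.03 (a 30-minute window = 0.5 hours).
P(N = 4) = e^(−2.03) · 2.03^4/4! ≈ 0.0929.

0.0929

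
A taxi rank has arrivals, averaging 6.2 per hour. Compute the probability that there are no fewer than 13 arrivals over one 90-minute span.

Over the interval, μ = 6.2 × 1.5 = 9.3 (a 90-minute span = 1.5 hours).
P(N ≥ 13) = 1 − P(N ≤ 12) = 1 − Σ_{j=0}^{12} e^(−μ) μ^j/j! ≈ 0.1471.

0.1471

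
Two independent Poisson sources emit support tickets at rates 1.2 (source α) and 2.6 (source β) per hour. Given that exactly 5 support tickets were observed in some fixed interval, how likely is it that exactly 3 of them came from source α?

0.1474

Given the total, each event is independently from source α with probability p = λ_α/(λ_α+λ_β) = 1.2/3.8 ≈ 0.3158.
So K ~ Binomial(5, 1.2/3.8): P(K = 3) = C(5,3) · (1.2/3.8)^3 · (2.6/3.8)^2 ≈ 0.1474.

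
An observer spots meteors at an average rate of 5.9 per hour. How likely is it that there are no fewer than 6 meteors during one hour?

With mean μ = 5.9 per hour,
P(N ≥ 6) = 1 − P(N ≤ 5) = 1 − Σ_{j=0}^{5} e^(−μ) μ^j/j! ≈ 0.5381.

0.5381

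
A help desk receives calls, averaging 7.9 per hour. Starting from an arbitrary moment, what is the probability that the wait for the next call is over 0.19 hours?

The wait for the next event is exponential with rate λ = 7.9 per hour.
P(T > 0.19) = e^(−λt) = e^(−7.9 × 0.19) = e^(−1.501) ≈ 0.2229.

0.2229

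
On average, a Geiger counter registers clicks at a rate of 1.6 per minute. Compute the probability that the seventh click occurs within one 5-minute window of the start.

0.6866

Over the interval, μ = 1.6 × 5 = 8 (a 5-minute window = 5 minutes).
The seventh arrival falls in the interval iff at least 7 events occur there: P(S_7 ≤ t) = P(N ≥ 7) = 1 − P(N ≤ 6) ≈ 0.6866.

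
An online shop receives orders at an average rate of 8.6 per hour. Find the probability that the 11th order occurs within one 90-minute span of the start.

Over the interval, μ = 8.6 × 1.5 = 12.9 (a 90-minute span = 1.5 hours).
The 11th arrival falls in the interval iff at least 11 events occur there: P(S_11 ≤ t) = P(N ≥ 11) = 1 − P(N ≤ 10) ≈ 0.7396.

0.7396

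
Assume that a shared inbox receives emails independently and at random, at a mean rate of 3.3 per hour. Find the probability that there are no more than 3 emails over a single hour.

0.5803

With mean μ = 3.3 per hour,
P(N ≤ 3) = Σ_{j=0}^{3} e^(−μ) μ^j/j! ≈ 0.5803.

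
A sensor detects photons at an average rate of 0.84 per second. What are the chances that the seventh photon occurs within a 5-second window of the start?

Over the interval, μ = 0.84 × 5 = 4.2 (a 5-second window = 5 seconds).
The seventh arrival falls in the interval iff at least 7 events occur there: P(S_7 ≤ t) = P(N ≥ 7) = 1 − P(N ≤ 6) ≈ 0.1325.

0.1325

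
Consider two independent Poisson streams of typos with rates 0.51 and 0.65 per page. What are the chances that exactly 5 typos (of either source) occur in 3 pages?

Independent Poisson processes superpose: combined rate λ = 0.51 + 0.65 = 1.16 per page.
Over the interval, μ = 1.16 × 3 = 3.48 (3 pages).
P(N = 5) = e^(−3.48) · 3.48^5/5! ≈ 0.1310.

0.1310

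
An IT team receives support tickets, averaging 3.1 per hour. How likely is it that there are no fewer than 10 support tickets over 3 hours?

0.4521

Over the interval, μ = 3.1 × 3 = 9.3 (3 hours).
P(N ≥ 10) = 1 − P(N ≤ 9) = 1 − Σ_{j=0}^{9} e^(−μ) μ^j/j! ≈ 0.4521.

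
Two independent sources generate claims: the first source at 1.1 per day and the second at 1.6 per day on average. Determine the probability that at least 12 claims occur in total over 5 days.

0.6955

Independent Poisson processes superpose: combined rate λ = 1.1 + 1.6 = 2.7 per day.
Over the interval, μ = 2.7 × 5 = 13.5 (5 days).
P(N ≥ 12) = 1 − P(N ≤ 11) ≈ 0.6955.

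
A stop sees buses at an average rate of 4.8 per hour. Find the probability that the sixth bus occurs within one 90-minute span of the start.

Over the interval, μ = 4.8 × 1.5 = 7.2 (a 90-minute span = 1.5 hours).
The sixth arrival falls in the interval iff at least 6 events occur there: P(S_6 ≤ t) = P(N ≥ 6) = 1 − P(N ≤ 5) ≈ 0.7241.

0.7241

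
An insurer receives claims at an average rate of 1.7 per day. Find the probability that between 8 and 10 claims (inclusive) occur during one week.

Over the interval, μ = 1.7 × 7 = 11.9 (a week = 7 days).
P(8 ≤ N ≤ 10) = Σ_{j=8}^{10} e^(−11.9) · 11.9^j/j! ≈ 0.2638.

0.2638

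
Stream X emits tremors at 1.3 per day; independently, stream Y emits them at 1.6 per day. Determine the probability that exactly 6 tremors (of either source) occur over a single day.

Independent Poisson processes superpose: combined rate λ = 1.3 + 1.6 = 2.9 per day.
So μ = 2.9.
P(N = 6) = e^(−2.9) · 2.9^6/6! ≈ 0.0455.

0.0455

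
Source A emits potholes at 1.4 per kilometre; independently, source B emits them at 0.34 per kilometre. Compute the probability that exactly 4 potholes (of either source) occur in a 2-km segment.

Independent Poisson processes superpose: combined rate λ = 1.4 + 0.34 = 1.74 per kilometre.
Over the interval, μ = 1.74 × 2 = 3.48 (a 2-km segment = 2 kilometres).
P(N = 4) = e^(−3.48) · 3.48^4/4! ≈ 0.1883.

0.1883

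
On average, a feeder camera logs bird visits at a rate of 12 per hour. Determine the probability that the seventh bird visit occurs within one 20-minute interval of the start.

0.1107

Over the interval, μ = 12 × 1/3 = 4 (a 20-minute interval = 1/3 hours).
The seventh arrival falls in the interval iff at least 7 events occur there: P(S_7 ≤ t) = P(N ≥ 7) = 1 − P(N ≤ 6) ≈ 0.1107.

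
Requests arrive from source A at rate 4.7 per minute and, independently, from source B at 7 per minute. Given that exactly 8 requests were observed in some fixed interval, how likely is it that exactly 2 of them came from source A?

Given the total, each event is independently from source A with probability p = λ_A/(λ_A+λ_B) = 4.7/11.7 ≈ 0.4017.
So K ~ Binomial(8, 4.7/11.7): P(K = 2) = C(8,2) · (4.7/11.7)^2 · (7/11.7)^6 ≈ 0.2072.

0.2072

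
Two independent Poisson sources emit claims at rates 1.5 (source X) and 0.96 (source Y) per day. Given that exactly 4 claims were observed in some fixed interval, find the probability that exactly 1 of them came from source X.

0.1450

Given the total, each event is independently from source X with probability p = λ_X/(λ_X+λ_Y) = 1.5/2.46 ≈ 0.6098.
So K ~ Binomial(4, 1.5/2.46): P(K = 1) = C(4,1) · (1.5/2.46)^1 · (0.96/2.46)^3 ≈ 0.1450.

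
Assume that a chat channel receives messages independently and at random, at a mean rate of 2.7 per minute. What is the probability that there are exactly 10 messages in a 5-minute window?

Over the interval, μ = 2.7 × 5 = 13.5 (a 5-minute window = 5 minutes).
P(N = 10) = e^(−μ) μ^10/10! = e^(−13.5) · 13.5^10/3628800 ≈ 0.0760.

0.0760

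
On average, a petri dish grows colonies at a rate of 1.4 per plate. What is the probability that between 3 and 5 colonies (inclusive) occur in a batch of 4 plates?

Over the interval, μ = 1.4 × 4 = 5.6 (a batch of 4 plates = 4 plates).
P(3 ≤ N ≤ 5) = Σ_{j=3}^{5} e^(−5.6) · 5.6^j/j! ≈ 0.4295.

0.4295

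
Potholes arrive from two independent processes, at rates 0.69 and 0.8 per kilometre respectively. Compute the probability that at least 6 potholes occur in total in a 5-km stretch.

0.7530

Independent Poisson processes superpose: combined rate λ = 0.69 + 0.8 = 1.49 per kilometre.
Over the interval, μ = 1.49 × 5 = 7.45 (a 5-km stretch = 5 kilometres).
P(N ≥ 6) = 1 − P(N ≤ 5) ≈ 0.7530.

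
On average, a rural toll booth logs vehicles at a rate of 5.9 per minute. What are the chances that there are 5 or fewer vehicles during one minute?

With mean μ = 5.9 per minute,
P(N ≤ 5) = Σ_{j=0}^{5} e^(−μ) μ^j/j! ≈ 0.4619.

0.4619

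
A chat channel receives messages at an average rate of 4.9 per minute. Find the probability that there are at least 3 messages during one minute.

With mean μ = 4.9 per minute,
P(N ≥ 3) = 1 − P(N ≤ 2) = 1 − Σ_{j=0}^{2} e^(−μ) μ^j/j! ≈ 0.8667.

0.8667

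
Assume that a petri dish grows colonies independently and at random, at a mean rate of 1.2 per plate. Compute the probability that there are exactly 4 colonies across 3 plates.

Over the interval, μ = 1.2 × 3 = 3.6 (3 plates).
P(N = 4) = e^(−μ) μ^4/4! = e^(−3.6) · 3.6^4/24 ≈ 0.1912.

0.1912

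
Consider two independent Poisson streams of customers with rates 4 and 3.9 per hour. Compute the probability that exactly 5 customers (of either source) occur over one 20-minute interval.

0.0758

Independent Poisson processes superpose: combined rate λ = 4 + 3.9 = 7.9 per hour.
Over the interval, μ = 7.9 × 1/3 ≈ 2.63333 (a 20-minute interval = 1/3 hours).
P(N = 5) = e^(−2.63333) · 2.63333^5/5! ≈ 0.0758.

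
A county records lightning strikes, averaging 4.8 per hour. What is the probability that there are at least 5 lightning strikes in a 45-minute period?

0.2936

Over the interval, μ = 4.8 × 0.75 = 3.6 (a 45-minute period = 0.75 hours).
P(N ≥ 5) = 1 − P(N ≤ 4) = 1 − Σ_{j=0}^{4} e^(−μ) μ^j/j! ≈ 0.2936.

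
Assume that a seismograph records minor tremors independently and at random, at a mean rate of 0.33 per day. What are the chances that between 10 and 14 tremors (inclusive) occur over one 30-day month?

Over the interval, μ = 0.33 × 30 = 9.9 (a 30-day month = 30 days).
P(10 ≤ N ≤ 14) = Σ_{j=10}^{14} e^(−9.9) · 9.9^j/j! ≈ 0.4511.

0.4511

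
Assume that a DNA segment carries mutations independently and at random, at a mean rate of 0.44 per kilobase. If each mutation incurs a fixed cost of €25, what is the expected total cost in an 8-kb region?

E[N] = 0.44 × 8 = 3.52 (an 8-kb region = 8 kilobases); E[cost] = 3.52 × €25 = €88.

€88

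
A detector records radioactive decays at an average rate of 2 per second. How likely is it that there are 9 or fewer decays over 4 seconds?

Over the interval, μ = 2 × 4 = 8 (4 seconds).
P(N ≤ 9) = Σ_{j=0}^{9} e^(−μ) μ^j/j! ≈ 0.7166.

0.7166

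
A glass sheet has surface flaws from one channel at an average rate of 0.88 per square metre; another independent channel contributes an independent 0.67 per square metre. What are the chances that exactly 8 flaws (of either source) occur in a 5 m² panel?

Independent Poisson processes superpose: combined rate λ = 0.88 + 0.67 = 1.55 per square metre.
Over the interval, μ = 1.55 × 5 = 7.75 (a 5 m² panel = 5 square metres).
P(N = 8) = e^(−7.75) · 7.75^8/8! ≈ 0.1390.

0.1390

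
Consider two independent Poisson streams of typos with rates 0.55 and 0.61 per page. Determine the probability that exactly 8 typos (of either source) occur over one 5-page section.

0.0962

Independent Poisson processes superpose: combined rate λ = 0.55 + 0.61 = 1.16 per page.
Over the interval, μ = 1.16 × 5 = 5.8 (a 5-page section = 5 pages).
P(N = 8) = e^(−5.8) · 5.8^8/8! ≈ 0.0962.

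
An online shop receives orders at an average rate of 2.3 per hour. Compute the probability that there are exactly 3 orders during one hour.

0.2033

With mean μ = 2.3 per hour,
P(N = 3) = e^(−μ) μ^3/3! = e^(−2.3) · 2.3^3/6 ≈ 0.2033.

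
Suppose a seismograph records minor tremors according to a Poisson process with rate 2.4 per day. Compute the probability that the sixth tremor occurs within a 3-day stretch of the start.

Over the interval, μ = 2.4 × 3 = 7.2 (a 3-day stretch = 3 days).
The sixth arrival falls in the interval iff at least 6 events occur there: P(S_6 ≤ t) = P(N ≥ 6) = 1 − P(N ≤ 5) ≈ 0.7241.

0.7241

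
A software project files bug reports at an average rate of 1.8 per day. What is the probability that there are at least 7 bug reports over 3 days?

Over the interval, μ = 1.8 × 3 = 5.4 (3 days).
P(N ≥ 7) = 1 − P(N ≤ 6) = 1 − Σ_{j=0}^{6} e^(−μ) μ^j/j! ≈ 0.2983.

0.2983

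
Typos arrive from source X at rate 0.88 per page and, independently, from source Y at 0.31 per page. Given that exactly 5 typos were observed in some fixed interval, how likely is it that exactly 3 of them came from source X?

0.2744

Given the total, each event is independently from source X with probability p = λ_X/(λ_X+λ_Y) = 0.88/1.19 ≈ 0.7395.
So K ~ Binomial(5, 0.88/1.19): P(K = 3) = C(5,3) · (0.88/1.19)^3 · (0.31/1.19)^2 ≈ 0.2744.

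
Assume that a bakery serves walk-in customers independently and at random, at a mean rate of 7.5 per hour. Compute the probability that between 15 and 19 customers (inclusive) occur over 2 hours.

Over the interval, μ = 7.5 × 2 = 15 (2 hours).
P(15 ≤ N ≤ 19) = Σ_{j=15}^{19} e^(−15) · 15^j/j! ≈ 0.4096.

0.4096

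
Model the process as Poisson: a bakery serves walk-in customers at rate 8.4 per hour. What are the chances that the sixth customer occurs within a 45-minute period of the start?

Over the interval, μ = 8.4 × 0.75 = 6.3 (a 45-minute period = 0.75 hours).
The sixth arrival falls in the interval iff at least 6 events occur there: P(S_6 ≤ t) = P(N ≥ 6) = 1 − P(N ≤ 5) ≈ 0.6012.

0.6012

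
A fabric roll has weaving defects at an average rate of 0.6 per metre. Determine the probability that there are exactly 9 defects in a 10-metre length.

Over the interval, μ = 0.6 × 10 = 6 (a 10-metre length = 10 metres).
P(N = 9) = e^(−μ) μ^9/9! = e^(−6) · 6^9/362880 ≈ 0.0688.

0.0688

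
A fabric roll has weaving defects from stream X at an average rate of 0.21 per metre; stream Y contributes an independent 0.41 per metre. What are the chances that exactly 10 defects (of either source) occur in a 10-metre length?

0.0469

Independent Poisson processes superpose: combined rate λ = 0.21 + 0.41 = 0.62 per metre.
Over the interval, μ = 0.62 × 10 = 6.2 (a 10-metre length = 10 metres).
P(N = 10) = e^(−6.2) · 6.2^10/10! ≈ 0.0469.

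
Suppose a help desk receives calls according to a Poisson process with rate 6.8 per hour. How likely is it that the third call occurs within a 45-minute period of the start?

Over the interval, μ = 6.8 × 0.75 = 5.1 (a 45-minute period = 0.75 hours).
The third arrival falls in the interval iff at least 3 events occur there: P(S_3 ≤ t) = P(N ≥ 3) = 1 − P(N ≤ 2) ≈ 0.8835.

0.8835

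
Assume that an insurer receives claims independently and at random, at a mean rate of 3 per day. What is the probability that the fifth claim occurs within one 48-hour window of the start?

Over the interval, μ = 3 × 2 = 6 (a 48-hour window = 2 days).
The fifth arrival falls in the interval iff at least 5 events occur there: P(S_5 ≤ t) = P(N ≥ 5) = 1 − P(N ≤ 4) ≈ 0.7149.

0.7149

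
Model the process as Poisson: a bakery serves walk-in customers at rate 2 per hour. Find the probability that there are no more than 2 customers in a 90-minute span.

0.4232

Over the interval, μ = 2 × 1.5 = 3 (a 90-minute span = 1.5 hours).
P(N ≤ 2) = Σ_{j=0}^{2} e^(−μ) μ^j/j! ≈ 0.4232.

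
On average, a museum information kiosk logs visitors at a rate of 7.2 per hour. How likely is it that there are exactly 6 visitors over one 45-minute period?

0.1555

Over the interval, μ = 7.2 × 0.75 = 5.4 (a 45-minute period = 0.75 hours).
P(N = 6) = e^(−μ) μ^6/6! = e^(−5.4) · 5.4^6/720 ≈ 0.1555.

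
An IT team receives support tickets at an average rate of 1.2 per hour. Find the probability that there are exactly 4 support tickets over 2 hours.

Over the interval, μ = 1.2 × 2 = 2.4 (2 hours).
P(N = 4) = e^(−μ) μ^4/4! = e^(−2.4) · 2.4^4/24 ≈ 0.1254.

0.1254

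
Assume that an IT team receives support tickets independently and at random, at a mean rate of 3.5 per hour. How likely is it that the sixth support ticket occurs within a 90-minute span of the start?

Over the interval, μ = 3.5 × 1.5 = 5.25 (a 90-minute span = 1.5 hours).
The sixth arrival falls in the interval iff at least 6 events occur there: P(S_6 ≤ t) = P(N ≥ 6) = 1 − P(N ≤ 5) ≈ 0.4278.

0.4278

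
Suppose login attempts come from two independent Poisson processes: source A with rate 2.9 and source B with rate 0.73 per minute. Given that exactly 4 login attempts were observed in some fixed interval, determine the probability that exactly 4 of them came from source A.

0.4073

Given the total, each event is independently from source A with probability p = λ_A/(λ_A+λ_B) = 2.9/3.63 ≈ 0.7989.
So K ~ Binomial(4, 2.9/3.63): P(K = 4) = C(4,4) · (2.9/3.63)^4 · (0.73/3.63)^0 ≈ 0.4073.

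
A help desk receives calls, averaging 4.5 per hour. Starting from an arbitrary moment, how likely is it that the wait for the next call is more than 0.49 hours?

The wait for the next event is exponential with rate λ = 4.5 per hour.
P(T > 0.49) = e^(−λt) = e^(−4.5 × 0.49) = e^(−2.205) ≈ 0.1103.

0.1103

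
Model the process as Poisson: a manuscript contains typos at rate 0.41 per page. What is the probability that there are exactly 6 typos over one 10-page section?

0.1093

Over the interval, μ = 0.41 × 10 = 4.1 (a 10-page section = 10 pages).
P(N = 6) = e^(−μ) μ^6/6! = e^(−4.1) · 4.1^6/720 ≈ 0.1093.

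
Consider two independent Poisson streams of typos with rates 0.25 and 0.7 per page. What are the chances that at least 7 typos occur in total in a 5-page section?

Independent Poisson processes superpose: combined rate λ = 0.25 + 0.7 = 0.95 per page.
Over the interval, μ = 0.95 × 5 = 4.75 (a 5-page section = 5 pages).
P(N ≥ 7) = 1 − P(N ≤ 6) ≈ 0.2022.

0.2022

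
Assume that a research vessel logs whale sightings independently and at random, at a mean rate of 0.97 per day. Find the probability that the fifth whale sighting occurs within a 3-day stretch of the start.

Over the interval, μ = 0.97 × 3 = 2.91 (a 3-day stretch = 3 days).
The fifth arrival falls in the interval iff at least 5 events occur there: P(S_5 ≤ t) = P(N ≥ 5) = 1 − P(N ≤ 4) ≈ 0.1698.

0.1698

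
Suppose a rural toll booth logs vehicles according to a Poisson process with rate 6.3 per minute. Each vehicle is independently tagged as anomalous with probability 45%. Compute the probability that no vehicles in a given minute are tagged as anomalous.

0.0587

Thinning: the vehicles that are tagged as anomalous themselves form a Poisson process with rate 0.45 × 6.3 = 2.835 per minute.
So μ = 2.835.
P(N = 0) = e^(−2.835) · 2.835^0/0! ≈ 0.0587.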